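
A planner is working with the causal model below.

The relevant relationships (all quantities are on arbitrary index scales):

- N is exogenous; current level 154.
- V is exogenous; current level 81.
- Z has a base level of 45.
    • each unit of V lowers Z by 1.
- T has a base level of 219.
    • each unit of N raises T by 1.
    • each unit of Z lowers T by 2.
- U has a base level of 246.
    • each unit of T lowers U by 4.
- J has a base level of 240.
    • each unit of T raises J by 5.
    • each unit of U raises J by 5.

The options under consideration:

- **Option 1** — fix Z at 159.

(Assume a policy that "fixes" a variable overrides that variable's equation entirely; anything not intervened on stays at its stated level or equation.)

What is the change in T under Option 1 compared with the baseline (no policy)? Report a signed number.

-390

Baseline:
  N = 154
  V = 81
  Z = 45 − 81 = -36
  T = 219 + 154 − 2·(-36) = 445
Option 1 (Z := 159):
  N = 154
  V = 81
  Z = 159
  T = 219 + 154 − 2·159 = 55
Change in T: 55 − 445 = -390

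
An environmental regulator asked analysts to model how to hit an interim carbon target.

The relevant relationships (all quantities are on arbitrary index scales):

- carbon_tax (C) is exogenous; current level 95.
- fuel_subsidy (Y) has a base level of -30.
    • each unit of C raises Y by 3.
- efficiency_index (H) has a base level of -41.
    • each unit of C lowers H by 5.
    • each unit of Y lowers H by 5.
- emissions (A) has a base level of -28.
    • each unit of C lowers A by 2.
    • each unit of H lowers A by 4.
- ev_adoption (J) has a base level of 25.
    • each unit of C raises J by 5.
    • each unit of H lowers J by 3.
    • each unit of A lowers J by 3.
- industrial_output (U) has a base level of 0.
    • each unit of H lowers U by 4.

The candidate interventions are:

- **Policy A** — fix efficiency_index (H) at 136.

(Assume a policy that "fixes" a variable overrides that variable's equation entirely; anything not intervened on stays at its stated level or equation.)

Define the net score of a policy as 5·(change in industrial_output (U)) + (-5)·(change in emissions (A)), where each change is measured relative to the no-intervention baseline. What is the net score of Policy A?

0

Baseline:
  C = 95
  Y = -30 + 3·95 = 255
  H = -41 − 5·95 − 5·255 = -1791
  A = -28 − 2·95 − 4·(-1791) = 6946
  U = 0 − 4·(-1791) = 7164
Policy A (H := 136):
  C = 95
  Y = -30 + 3·95 = 255
  H = 136
  A = -28 − 2·95 − 4·136 = -762
  U = 0 − 4·136 = -544
ΔU = -544 − 7164 = -7708; ΔA = -762 − 6946 = -7708
Score = 5·(-7708) + (-5)·(-7708) = 0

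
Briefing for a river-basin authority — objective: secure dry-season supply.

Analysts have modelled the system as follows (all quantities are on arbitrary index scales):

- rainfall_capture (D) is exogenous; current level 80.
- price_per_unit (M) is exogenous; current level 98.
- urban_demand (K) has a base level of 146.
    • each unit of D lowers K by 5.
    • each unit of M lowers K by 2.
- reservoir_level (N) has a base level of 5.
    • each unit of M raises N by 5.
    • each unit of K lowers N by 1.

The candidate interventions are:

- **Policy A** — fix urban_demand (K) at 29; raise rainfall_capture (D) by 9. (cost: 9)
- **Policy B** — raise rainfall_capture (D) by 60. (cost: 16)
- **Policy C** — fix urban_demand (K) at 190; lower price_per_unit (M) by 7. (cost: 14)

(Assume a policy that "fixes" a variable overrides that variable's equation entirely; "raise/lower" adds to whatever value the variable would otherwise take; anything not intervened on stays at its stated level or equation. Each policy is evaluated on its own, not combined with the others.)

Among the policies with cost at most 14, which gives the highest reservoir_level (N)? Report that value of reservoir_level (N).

Policy A (K := 29, D + 9):
  D = 80 + 9 = 89
  M = 98
  K = 29
  N = 5 + 5·98 − 29 = 466
Policy C (K := 190, M − 7):
  D = 80
  M = 98 − 7 = 91
  K = 190
  N = 5 + 5·91 − 190 = 270
Comparing — Policy A: N=466, Policy C: N=270. Highest is 466 (Policy A).

466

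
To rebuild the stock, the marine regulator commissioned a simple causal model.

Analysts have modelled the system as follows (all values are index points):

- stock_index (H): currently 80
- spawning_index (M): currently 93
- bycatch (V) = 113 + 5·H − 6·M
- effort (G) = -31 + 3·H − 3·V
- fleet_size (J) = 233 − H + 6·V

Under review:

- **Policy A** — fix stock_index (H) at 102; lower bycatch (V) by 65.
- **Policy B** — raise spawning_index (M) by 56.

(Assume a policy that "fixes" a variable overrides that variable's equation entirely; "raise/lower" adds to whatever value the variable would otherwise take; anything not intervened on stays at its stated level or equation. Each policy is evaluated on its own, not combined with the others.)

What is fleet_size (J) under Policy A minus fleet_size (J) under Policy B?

Policy A (H := 102, V − 65):
  H = 102
  M = 93
  V = 113 + 5·102 − 6·93 (−65 from intervention) = 0
  J = 233 − 102 + 6·0 = 131
Policy B (M + 56):
  H = 80
  M = 93 + 56 = 149
  V = 113 + 5·80 − 6·149 = -381
  J = 233 − 80 + 6·(-381) = -2133
J: 131 − (-2133) = 2264

2264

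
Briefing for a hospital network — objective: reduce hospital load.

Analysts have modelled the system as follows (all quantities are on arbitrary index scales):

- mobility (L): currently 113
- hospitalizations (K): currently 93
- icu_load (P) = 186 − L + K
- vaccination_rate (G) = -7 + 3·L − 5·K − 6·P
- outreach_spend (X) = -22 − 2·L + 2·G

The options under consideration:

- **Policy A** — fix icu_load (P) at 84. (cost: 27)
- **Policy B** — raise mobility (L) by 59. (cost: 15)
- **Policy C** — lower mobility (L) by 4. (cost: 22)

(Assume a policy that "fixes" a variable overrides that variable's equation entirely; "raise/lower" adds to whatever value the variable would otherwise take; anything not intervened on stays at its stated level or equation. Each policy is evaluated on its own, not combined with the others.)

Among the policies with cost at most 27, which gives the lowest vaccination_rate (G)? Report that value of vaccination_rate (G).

-1165

Policy A (P := 84):
  L = 113
  K = 93
  P = 84
  G = -7 + 3·113 − 5·93 − 6·84 = -637
Policy B (L + 59):
  L = 113 + 59 = 172
  K = 93
  P = 186 − 172 + 93 = 107
  G = -7 + 3·172 − 5·93 − 6·107 = -598
Policy C (L − 4):
  L = 113 − 4 = 109
  K = 93
  P = 186 − 109 + 93 = 170
  G = -7 + 3·109 − 5·93 − 6·170 = -1165
Comparing — Policy A: G=-637, Policy B: G=-598, Policy C: G=-1165. Lowest is -1165 (Policy C).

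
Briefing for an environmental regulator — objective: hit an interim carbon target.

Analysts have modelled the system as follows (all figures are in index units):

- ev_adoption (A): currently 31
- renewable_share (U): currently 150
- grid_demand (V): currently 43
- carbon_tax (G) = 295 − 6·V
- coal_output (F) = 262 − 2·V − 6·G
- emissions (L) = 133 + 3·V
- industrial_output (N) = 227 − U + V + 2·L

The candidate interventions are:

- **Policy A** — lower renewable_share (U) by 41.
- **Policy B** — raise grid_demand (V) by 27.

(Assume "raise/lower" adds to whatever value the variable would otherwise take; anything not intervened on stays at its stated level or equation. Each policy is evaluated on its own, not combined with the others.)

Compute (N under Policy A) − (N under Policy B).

Policy A (U − 41):
  U = 150 − 41 = 109
  V = 43
  L = 133 + 3·43 = 262
  N = 227 − 109 + 43 + 2·262 = 685
Policy B (V + 27):
  U = 150
  V = 43 + 27 = 70
  L = 133 + 3·70 = 343
  N = 227 − 150 + 70 + 2·343 = 833
N: 685 − 833 = -148

-148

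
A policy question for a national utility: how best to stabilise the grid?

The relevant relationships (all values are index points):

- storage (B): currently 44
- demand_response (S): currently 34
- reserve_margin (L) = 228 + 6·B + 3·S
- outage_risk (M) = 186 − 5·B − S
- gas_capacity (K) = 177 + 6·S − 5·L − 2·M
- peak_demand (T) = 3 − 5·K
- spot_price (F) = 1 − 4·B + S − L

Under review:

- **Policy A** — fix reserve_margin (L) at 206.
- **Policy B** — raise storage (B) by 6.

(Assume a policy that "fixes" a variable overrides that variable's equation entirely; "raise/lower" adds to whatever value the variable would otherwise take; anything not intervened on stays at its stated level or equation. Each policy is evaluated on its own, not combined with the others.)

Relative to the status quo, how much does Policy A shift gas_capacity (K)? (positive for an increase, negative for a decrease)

1940

Baseline:
  B = 44
  S = 34
  L = 228 + 6·44 + 3·34 = 594
  M = 186 − 5·44 − 34 = -68
  K = 177 + 6·34 − 5·594 − 2·(-68) = -2453
Policy A (L := 206):
  B = 44
  S = 34
  L = 206
  M = 186 − 5·44 − 34 = -68
  K = 177 + 6·34 − 5·206 − 2·(-68) = -513
Change in K: -513 − (-2453) = 1940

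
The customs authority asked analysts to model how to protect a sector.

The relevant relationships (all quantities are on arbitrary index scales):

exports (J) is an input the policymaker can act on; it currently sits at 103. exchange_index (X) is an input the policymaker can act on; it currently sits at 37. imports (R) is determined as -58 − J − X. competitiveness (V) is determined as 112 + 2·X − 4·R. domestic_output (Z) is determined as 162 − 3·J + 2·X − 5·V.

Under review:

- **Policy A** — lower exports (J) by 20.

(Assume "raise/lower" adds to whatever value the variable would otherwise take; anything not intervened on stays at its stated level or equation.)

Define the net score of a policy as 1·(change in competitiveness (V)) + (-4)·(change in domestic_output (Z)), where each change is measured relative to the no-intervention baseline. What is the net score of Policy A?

Baseline:
  J = 103
  X = 37
  R = -58 − 103 − 37 = -198
  V = 112 + 2·37 − 4·(-198) = 978
  Z = 162 − 3·103 + 2·37 − 5·978 = -4963
Policy A (J − 20):
  J = 103 − 20 = 83
  X = 37
  R = -58 − 83 − 37 = -178
  V = 112 + 2·37 − 4·(-178) = 898
  Z = 162 − 3·83 + 2·37 − 5·898 = -4503
ΔV = 898 − 978 = -80; ΔZ = -4503 − (-4963) = 460
Score = 1·(-80) + (-4)·460 = -1920

-1920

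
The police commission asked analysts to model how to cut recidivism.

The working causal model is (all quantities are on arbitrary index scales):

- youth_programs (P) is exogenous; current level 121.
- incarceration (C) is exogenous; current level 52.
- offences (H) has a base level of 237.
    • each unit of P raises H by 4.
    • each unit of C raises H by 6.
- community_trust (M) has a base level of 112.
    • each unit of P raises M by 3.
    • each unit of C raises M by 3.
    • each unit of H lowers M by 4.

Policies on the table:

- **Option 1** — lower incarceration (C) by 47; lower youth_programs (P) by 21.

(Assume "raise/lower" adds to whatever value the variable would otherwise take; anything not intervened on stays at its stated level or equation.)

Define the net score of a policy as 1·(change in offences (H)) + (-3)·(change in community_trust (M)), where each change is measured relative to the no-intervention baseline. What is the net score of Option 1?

Baseline:
  P = 121
  C = 52
  H = 237 + 4·121 + 6·52 = 1033
  M = 112 + 3·121 + 3·52 − 4·1033 = -3501
Option 1 (C − 47, P − 21):
  P = 121 − 21 = 100
  C = 52 − 47 = 5
  H = 237 + 4·100 + 6·5 = 667
  M = 112 + 3·100 + 3·5 − 4·667 = -2241
ΔH = 667 − 1033 = -366; ΔM = -2241 − (-3501) = 1260
Score = 1·(-366) + (-3)·1260 = -4146

-4146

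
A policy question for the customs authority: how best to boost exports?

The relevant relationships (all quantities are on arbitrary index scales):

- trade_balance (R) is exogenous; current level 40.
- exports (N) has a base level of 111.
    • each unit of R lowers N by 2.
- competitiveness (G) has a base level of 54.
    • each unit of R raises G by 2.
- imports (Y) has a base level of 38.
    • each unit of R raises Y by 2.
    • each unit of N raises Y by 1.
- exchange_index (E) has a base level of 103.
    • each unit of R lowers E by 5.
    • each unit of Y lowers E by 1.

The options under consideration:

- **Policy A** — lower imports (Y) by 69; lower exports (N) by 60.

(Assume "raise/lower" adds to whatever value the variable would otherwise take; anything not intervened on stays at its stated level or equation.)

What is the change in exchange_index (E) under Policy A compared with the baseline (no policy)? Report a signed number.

129

Baseline:
  R = 40
  N = 111 − 2·40 = 31
  Y = 38 + 2·40 + 31 = 149
  E = 103 − 5·40 − 149 = -246
Policy A (Y − 69, N − 60):
  R = 40
  N = 111 − 2·40 (−60 from intervention) = -29
  Y = 38 + 2·40 + (-29) (−69 from intervention) = 20
  E = 103 − 5·40 − 20 = -117
Change in E: -117 − (-246) = 129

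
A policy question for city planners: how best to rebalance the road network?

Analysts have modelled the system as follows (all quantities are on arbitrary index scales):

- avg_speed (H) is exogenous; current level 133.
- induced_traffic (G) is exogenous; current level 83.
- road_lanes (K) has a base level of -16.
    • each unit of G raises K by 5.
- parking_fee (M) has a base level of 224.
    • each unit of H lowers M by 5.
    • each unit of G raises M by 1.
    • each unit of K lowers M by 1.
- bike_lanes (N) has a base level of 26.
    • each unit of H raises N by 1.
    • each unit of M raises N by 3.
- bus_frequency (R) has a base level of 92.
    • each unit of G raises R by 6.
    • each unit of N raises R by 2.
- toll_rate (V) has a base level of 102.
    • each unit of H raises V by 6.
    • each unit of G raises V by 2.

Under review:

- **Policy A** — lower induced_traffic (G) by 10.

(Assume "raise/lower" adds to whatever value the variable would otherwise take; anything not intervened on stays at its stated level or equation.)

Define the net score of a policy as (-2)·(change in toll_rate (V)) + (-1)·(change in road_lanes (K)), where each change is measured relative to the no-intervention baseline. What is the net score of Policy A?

Baseline:
  H = 133
  G = 83
  K = -16 + 5·83 = 399
  V = 102 + 6·133 + 2·83 = 1066
Policy A (G − 10):
  H = 133
  G = 83 − 10 = 73
  K = -16 + 5·73 = 349
  V = 102 + 6·133 + 2·73 = 1046
ΔV = 1046 − 1066 = -20; ΔK = 349 − 399 = -50
Score = (-2)·(-20) + (-1)·(-50) = 90

90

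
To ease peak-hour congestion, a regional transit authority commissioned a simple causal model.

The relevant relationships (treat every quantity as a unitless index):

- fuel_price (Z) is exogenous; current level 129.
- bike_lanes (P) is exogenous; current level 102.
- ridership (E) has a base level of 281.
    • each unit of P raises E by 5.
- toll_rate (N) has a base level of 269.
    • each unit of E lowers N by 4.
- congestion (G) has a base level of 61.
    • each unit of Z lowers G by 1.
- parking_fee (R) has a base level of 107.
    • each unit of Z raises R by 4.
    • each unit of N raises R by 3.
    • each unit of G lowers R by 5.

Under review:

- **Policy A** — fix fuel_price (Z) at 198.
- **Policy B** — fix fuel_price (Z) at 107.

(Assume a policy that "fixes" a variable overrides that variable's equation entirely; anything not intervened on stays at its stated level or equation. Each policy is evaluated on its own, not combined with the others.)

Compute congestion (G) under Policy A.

-137

Policy A (Z := 198):
  Z = 198
  G = 61 − 198 = -137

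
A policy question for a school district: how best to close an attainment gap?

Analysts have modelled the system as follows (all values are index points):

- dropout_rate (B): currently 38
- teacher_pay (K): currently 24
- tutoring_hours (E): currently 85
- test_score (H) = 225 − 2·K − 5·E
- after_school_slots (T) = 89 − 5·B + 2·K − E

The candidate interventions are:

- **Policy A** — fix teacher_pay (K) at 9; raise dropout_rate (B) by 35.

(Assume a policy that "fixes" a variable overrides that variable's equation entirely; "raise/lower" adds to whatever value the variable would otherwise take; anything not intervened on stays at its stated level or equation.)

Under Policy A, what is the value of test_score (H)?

Policy A (K := 9, B + 35):
  K = 9
  E = 85
  H = 225 − 2·9 − 5·85 = -218

-218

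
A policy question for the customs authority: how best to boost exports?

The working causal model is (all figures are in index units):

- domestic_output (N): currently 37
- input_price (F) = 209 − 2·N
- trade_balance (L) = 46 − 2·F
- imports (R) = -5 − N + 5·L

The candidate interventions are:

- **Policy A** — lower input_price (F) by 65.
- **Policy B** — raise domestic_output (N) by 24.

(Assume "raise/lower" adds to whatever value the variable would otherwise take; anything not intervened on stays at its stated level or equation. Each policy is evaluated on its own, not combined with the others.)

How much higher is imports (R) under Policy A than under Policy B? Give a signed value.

194

Policy A (F − 65):
  N = 37
  F = 209 − 2·37 (−65 from intervention) = 70
  L = 46 − 2·70 = -94
  R = -5 − 37 + 5·(-94) = -512
Policy B (N + 24):
  N = 37 + 24 = 61
  F = 209 − 2·61 = 87
  L = 46 − 2·87 = -128
  R = -5 − 61 + 5·(-128) = -706
R: -512 − (-706) = 194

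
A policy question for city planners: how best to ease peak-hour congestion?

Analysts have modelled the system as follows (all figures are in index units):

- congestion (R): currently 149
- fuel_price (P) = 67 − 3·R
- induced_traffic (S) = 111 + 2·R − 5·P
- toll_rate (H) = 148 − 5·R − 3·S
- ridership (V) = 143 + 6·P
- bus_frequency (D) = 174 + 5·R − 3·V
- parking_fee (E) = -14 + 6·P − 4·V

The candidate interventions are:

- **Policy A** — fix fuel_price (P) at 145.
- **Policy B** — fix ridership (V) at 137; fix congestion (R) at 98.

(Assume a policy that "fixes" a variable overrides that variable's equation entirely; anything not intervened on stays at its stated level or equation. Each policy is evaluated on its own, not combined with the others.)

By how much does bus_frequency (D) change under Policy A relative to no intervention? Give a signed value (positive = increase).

Baseline:
  R = 149
  P = 67 − 3·149 = -380
  V = 143 + 6·(-380) = -2137
  D = 174 + 5·149 − 3·(-2137) = 7330
Policy A (P := 145):
  R = 149
  P = 145
  V = 143 + 6·145 = 1013
  D = 174 + 5·149 − 3·1013 = -2120
Change in D: -2120 − 7330 = -9450

-9450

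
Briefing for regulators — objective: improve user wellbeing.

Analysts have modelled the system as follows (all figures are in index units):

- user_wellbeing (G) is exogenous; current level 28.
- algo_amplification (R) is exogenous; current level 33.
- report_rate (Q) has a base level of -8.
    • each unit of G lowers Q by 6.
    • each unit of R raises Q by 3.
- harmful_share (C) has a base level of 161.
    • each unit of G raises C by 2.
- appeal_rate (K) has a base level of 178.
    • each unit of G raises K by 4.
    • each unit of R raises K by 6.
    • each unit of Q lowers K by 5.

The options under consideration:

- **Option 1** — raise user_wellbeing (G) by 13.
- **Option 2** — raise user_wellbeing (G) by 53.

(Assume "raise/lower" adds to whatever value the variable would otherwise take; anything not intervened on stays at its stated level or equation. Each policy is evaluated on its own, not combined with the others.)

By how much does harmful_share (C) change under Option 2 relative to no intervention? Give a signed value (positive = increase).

Baseline:
  G = 28
  C = 161 + 2·28 = 217
Option 2 (G + 53):
  G = 28 + 53 = 81
  C = 161 + 2·81 = 323
Change in C: 323 − 217 = 106

106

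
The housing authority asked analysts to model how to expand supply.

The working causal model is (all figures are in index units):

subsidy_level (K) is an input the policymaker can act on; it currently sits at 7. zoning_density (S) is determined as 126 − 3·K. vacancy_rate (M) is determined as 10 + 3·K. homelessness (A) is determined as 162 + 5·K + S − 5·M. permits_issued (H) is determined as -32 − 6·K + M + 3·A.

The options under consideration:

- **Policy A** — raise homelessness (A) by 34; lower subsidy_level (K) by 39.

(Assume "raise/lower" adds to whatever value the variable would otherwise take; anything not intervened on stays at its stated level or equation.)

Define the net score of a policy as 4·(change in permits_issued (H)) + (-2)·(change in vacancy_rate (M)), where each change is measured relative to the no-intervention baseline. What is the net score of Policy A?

7194

Baseline:
  K = 7
  S = 126 − 3·7 = 105
  M = 10 + 3·7 = 31
  A = 162 + 5·7 + 105 − 5·31 = 147
  H = -32 − 6·7 + 31 + 3·147 = 398
Policy A (A + 34, K − 39):
  K = 7 − 39 = -32
  S = 126 − 3·(-32) = 222
  M = 10 + 3·(-32) = -86
  A = 162 + 5·(-32) + 222 − 5·(-86) (+34 from intervention) = 688
  H = -32 − 6·(-32) + (-86) + 3·688 = 2138
ΔH = 2138 − 398 = 1740; ΔM = -86 − 31 = -117
Score = 4·1740 + (-2)·(-117) = 7194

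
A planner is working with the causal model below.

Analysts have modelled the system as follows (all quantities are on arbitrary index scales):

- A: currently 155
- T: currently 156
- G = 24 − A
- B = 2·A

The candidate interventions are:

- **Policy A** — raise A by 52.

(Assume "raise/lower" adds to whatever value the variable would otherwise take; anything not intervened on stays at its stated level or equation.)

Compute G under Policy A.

Policy A (A + 52):
  A = 155 + 52 = 207
  G = 24 − 207 = -183

-183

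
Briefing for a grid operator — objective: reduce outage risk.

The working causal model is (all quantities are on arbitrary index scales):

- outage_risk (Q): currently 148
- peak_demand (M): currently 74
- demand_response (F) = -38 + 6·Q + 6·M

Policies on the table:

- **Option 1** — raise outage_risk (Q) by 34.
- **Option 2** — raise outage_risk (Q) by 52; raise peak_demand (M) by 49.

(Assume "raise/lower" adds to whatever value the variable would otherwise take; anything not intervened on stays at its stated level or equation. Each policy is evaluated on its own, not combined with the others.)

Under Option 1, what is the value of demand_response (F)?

1498

Option 1 (Q + 34):
  Q = 148 + 34 = 182
  M = 74
  F = -38 + 6·182 + 6·74 = 1498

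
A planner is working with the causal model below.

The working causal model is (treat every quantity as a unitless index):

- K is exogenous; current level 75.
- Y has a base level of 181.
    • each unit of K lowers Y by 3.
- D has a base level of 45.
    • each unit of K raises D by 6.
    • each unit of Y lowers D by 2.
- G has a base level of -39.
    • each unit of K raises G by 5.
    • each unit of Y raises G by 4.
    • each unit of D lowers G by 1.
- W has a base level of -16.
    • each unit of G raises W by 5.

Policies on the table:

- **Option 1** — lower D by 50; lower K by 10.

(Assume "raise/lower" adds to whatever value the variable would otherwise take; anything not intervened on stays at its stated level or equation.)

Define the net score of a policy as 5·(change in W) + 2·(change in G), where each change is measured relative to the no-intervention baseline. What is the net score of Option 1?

6480

Baseline:
  K = 75
  Y = 181 − 3·75 = -44
  D = 45 + 6·75 − 2·(-44) = 583
  G = -39 + 5·75 + 4·(-44) − 583 = -423
  W = -16 + 5·(-423) = -2131
Option 1 (D − 50, K − 10):
  K = 75 − 10 = 65
  Y = 181 − 3·65 = -14
  D = 45 + 6·65 − 2·(-14) (−50 from intervention) = 413
  G = -39 + 5·65 + 4·(-14) − 413 = -183
  W = -16 + 5·(-183) = -931
ΔW = -931 − (-2131) = 1200; ΔG = -183 − (-423) = 240
Score = 5·1200 + 2·240 = 6480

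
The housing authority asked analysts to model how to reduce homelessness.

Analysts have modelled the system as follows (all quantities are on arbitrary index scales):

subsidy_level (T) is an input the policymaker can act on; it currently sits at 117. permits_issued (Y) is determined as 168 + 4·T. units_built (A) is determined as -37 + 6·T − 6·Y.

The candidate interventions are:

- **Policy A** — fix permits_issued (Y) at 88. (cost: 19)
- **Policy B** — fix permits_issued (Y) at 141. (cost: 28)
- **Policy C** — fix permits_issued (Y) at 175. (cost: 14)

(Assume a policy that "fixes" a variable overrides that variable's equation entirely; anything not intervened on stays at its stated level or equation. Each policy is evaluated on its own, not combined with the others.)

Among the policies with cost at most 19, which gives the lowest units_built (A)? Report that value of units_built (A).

Policy A (Y := 88):
  T = 117
  Y = 88
  A = -37 + 6·117 − 6·88 = 137
Policy C (Y := 175):
  T = 117
  Y = 175
  A = -37 + 6·117 − 6·175 = -385
Comparing — Policy A: A=137, Policy C: A=-385. Lowest is -385 (Policy C).

-385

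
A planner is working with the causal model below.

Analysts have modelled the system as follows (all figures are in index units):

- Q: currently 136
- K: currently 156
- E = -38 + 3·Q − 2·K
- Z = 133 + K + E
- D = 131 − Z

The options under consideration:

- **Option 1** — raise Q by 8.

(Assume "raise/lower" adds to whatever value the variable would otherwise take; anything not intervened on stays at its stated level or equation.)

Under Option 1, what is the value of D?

-240

Option 1 (Q + 8):
  Q = 136 + 8 = 144
  K = 156
  E = -38 + 3·144 − 2·156 = 82
  Z = 133 + 156 + 82 = 371
  D = 131 − 371 = -240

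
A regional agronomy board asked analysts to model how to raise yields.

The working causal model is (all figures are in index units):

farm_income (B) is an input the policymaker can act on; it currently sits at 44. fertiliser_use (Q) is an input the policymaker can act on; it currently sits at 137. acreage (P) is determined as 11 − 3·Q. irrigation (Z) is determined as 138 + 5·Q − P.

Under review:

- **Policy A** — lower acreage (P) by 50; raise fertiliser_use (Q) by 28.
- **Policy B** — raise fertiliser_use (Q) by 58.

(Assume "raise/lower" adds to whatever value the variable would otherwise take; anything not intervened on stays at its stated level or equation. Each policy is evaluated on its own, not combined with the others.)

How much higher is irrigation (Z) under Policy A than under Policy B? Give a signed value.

-190

Policy A (P − 50, Q + 28):
  Q = 137 + 28 = 165
  P = 11 − 3·165 (−50 from intervention) = -534
  Z = 138 + 5·165 − (-534) = 1497
Policy B (Q + 58):
  Q = 137 + 58 = 195
  P = 11 − 3·195 = -574
  Z = 138 + 5·195 − (-574) = 1687
Z: 1497 − 1687 = -190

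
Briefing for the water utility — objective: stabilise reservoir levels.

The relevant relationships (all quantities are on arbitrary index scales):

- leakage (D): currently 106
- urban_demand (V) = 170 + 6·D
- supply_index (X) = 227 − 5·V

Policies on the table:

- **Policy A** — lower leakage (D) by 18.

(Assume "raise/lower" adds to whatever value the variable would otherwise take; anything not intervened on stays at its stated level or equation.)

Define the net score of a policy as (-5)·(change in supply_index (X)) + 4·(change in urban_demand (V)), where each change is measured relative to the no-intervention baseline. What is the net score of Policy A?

-3132

Baseline:
  D = 106
  V = 170 + 6·106 = 806
  X = 227 − 5·806 = -3803
Policy A (D − 18):
  D = 106 − 18 = 88
  V = 170 + 6·88 = 698
  X = 227 − 5·698 = -3263
ΔX = -3263 − (-3803) = 540; ΔV = 698 − 806 = -108
Score = (-5)·540 + 4·(-108) = -3132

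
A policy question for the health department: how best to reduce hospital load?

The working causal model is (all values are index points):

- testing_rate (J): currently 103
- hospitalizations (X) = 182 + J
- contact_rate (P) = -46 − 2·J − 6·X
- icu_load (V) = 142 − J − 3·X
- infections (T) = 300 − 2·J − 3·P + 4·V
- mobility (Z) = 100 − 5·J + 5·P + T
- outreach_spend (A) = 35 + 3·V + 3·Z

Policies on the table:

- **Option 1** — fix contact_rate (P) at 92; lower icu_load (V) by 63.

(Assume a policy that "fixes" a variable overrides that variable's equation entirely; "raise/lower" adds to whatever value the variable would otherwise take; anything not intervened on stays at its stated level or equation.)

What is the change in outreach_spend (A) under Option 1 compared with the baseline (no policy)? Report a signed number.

Baseline:
  J = 103
  X = 182 + 103 = 285
  P = -46 − 2·103 − 6·285 = -1962
  V = 142 − 103 − 3·285 = -816
  T = 300 − 2·103 − 3·(-1962) + 4·(-816) = 2716
  Z = 100 − 5·103 + 5·(-1962) + 2716 = -7509
  A = 35 + 3·(-816) + 3·(-7509) = -24940
Option 1 (P := 92, V − 63):
  J = 103
  X = 182 + 103 = 285
  P = 92
  V = 142 − 103 − 3·285 (−63 from intervention) = -879
  T = 300 − 2·103 − 3·92 + 4·(-879) = -3698
  Z = 100 − 5·103 + 5·92 + (-3698) = -3653
  A = 35 + 3·(-879) + 3·(-3653) = -13561
Change in A: -13561 − (-24940) = 11379

11379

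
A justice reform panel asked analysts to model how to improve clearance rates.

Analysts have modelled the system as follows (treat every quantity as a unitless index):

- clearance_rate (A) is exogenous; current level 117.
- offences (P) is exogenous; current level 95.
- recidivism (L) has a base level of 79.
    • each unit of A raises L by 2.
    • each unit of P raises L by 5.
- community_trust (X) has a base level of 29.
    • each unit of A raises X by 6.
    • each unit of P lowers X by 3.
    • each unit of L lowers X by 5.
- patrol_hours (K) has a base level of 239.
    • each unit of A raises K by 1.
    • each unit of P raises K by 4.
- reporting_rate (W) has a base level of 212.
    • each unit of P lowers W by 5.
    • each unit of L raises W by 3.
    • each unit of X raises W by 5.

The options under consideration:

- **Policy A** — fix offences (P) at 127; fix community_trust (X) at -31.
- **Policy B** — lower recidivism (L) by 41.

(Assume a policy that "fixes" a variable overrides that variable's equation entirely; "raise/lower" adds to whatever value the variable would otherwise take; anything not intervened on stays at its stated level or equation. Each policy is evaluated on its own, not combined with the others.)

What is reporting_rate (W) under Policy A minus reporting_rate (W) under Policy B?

Policy A (P := 127, X := -31):
  A = 117
  P = 127
  L = 79 + 2·117 + 5·127 = 948
  X = -31
  W = 212 − 5·127 + 3·948 + 5·(-31) = 2266
Policy B (L − 41):
  A = 117
  P = 95
  L = 79 + 2·117 + 5·95 (−41 from intervention) = 747
  X = 29 + 6·117 − 3·95 − 5·747 = -3289
  W = 212 − 5·95 + 3·747 + 5·(-3289) = -14467
W: 2266 − (-14467) = 16733

16733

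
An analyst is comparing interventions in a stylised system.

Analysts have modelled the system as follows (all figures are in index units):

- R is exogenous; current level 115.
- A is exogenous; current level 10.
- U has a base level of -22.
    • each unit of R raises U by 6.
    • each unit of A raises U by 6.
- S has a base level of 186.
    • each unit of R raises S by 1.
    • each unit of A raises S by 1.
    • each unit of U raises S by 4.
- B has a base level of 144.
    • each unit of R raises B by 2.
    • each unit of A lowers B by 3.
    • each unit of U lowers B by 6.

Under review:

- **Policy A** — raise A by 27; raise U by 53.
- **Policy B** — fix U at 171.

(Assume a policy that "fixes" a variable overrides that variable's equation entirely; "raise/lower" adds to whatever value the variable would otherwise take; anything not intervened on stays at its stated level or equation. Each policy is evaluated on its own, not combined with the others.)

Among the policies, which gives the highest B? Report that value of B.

Policy A (A + 27, U + 53):
  R = 115
  A = 10 + 27 = 37
  U = -22 + 6·115 + 6·37 (+53 from intervention) = 943
  B = 144 + 2·115 − 3·37 − 6·943 = -5395
Policy B (U := 171):
  R = 115
  A = 10
  U = 171
  B = 144 + 2·115 − 3·10 − 6·171 = -682
Comparing — Policy A: B=-5395, Policy B: B=-682. Highest is -682 (Policy B).

-682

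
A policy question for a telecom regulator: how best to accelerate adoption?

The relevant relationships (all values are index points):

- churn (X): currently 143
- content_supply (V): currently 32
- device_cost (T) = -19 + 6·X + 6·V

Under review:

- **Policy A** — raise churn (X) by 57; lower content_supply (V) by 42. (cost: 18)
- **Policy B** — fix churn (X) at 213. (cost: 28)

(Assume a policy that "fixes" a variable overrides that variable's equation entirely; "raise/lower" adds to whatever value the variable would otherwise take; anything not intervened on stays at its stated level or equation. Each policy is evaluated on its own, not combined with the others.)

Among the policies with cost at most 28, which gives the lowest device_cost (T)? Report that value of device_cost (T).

1121

Policy A (X + 57, V − 42):
  X = 143 + 57 = 200
  V = 32 − 42 = -10
  T = -19 + 6·200 + 6·(-10) = 1121
Policy B (X := 213):
  X = 213
  V = 32
  T = -19 + 6·213 + 6·32 = 1451
Comparing — Policy A: T=1121, Policy B: T=1451. Lowest is 1121 (Policy A).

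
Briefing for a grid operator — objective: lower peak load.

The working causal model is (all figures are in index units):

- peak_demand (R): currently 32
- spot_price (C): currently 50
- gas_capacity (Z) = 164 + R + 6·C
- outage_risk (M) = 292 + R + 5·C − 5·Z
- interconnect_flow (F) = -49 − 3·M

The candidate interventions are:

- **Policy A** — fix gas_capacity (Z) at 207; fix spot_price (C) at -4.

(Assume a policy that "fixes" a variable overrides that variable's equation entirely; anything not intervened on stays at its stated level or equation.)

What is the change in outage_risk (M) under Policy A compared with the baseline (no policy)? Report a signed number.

Baseline:
  R = 32
  C = 50
  Z = 164 + 32 + 6·50 = 496
  M = 292 + 32 + 5·50 − 5·496 = -1906
Policy A (Z := 207, C := -4):
  R = 32
  C = -4
  Z = 207
  M = 292 + 32 + 5·(-4) − 5·207 = -731
Change in M: -731 − (-1906) = 1175

1175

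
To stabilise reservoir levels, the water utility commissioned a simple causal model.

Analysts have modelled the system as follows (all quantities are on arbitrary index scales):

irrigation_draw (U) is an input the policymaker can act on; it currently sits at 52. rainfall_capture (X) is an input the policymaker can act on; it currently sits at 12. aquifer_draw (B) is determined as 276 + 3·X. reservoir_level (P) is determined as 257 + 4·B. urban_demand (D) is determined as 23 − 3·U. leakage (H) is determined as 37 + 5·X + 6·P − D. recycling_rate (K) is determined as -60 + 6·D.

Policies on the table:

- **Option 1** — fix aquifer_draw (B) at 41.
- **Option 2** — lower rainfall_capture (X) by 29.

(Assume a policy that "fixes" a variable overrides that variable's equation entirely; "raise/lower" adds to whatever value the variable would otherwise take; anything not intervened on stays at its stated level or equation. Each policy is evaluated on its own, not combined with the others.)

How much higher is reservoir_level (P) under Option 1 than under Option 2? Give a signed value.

-736

Option 1 (B := 41):
  X = 12
  B = 41
  P = 257 + 4·41 = 421
Option 2 (X − 29):
  X = 12 − 29 = -17
  B = 276 + 3·(-17) = 225
  P = 257 + 4·225 = 1157
P: 421 − 1157 = -736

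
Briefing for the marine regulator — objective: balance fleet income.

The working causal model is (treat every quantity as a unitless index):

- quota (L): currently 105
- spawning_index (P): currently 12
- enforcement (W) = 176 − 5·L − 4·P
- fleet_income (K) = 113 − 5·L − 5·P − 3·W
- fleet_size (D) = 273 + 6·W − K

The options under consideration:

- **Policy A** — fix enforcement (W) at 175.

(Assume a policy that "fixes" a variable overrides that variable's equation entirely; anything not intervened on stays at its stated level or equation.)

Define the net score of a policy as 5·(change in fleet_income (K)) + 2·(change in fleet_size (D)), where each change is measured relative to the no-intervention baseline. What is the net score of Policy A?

Baseline:
  L = 105
  P = 12
  W = 176 − 5·105 − 4·12 = -397
  K = 113 − 5·105 − 5·12 − 3·(-397) = 719
  D = 273 + 6·(-397) − 719 = -2828
Policy A (W := 175):
  L = 105
  P = 12
  W = 175
  K = 113 − 5·105 − 5·12 − 3·175 = -997
  D = 273 + 6·175 − (-997) = 2320
ΔK = -997 − 719 = -1716; ΔD = 2320 − (-2828) = 5148
Score = 5·(-1716) + 2·5148 = 1716

1716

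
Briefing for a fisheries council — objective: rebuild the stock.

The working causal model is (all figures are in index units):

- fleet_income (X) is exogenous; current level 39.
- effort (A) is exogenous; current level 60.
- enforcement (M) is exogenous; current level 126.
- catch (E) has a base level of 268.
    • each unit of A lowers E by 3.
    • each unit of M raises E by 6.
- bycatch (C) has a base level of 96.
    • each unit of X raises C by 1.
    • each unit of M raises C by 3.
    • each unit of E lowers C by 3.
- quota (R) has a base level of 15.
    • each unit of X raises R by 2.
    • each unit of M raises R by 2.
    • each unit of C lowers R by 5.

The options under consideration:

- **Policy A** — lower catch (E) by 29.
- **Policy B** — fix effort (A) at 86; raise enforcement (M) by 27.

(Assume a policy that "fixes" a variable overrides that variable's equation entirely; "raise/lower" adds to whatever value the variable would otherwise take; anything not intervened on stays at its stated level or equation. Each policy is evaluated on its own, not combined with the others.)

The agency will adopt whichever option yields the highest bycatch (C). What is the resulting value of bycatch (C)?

-1932

Policy A (E − 29):
  X = 39
  A = 60
  M = 126
  E = 268 − 3·60 + 6·126 (−29 from intervention) = 815
  C = 96 + 39 + 3·126 − 3·815 = -1932
Policy B (A := 86, M + 27):
  X = 39
  A = 86
  M = 126 + 27 = 153
  E = 268 − 3·86 + 6·153 = 928
  C = 96 + 39 + 3·153 − 3·928 = -2190
Comparing — Policy A: C=-1932, Policy B: C=-2190. Highest is -1932 (Policy A).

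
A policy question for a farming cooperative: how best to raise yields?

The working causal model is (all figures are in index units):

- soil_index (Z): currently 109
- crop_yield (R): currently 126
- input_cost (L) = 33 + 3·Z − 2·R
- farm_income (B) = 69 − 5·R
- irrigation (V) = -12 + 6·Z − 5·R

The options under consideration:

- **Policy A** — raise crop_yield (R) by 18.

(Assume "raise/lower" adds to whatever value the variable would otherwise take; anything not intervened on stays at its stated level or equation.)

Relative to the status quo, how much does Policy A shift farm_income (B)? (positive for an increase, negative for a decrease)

-90

Baseline:
  R = 126
  B = 69 − 5·126 = -561
Policy A (R + 18):
  R = 126 + 18 = 144
  B = 69 − 5·144 = -651
Change in B: -651 − (-561) = -90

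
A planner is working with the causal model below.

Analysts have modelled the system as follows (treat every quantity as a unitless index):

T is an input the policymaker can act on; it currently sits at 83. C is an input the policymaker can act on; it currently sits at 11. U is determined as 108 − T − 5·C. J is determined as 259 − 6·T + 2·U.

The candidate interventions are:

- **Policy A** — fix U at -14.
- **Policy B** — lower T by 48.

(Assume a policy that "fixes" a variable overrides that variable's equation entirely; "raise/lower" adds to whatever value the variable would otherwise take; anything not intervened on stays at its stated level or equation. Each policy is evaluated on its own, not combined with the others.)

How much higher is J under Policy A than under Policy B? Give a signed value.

Policy A (U := -14):
  T = 83
  C = 11
  U = -14
  J = 259 − 6·83 + 2·(-14) = -267
Policy B (T − 48):
  T = 83 − 48 = 35
  C = 11
  U = 108 − 35 − 5·11 = 18
  J = 259 − 6·35 + 2·18 = 85
J: -267 − 85 = -352

-352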